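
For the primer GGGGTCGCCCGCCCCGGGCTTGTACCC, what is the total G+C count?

Base counts: G=10, A=1, C=12, T=4
G+C = 10 + 12 = 22

22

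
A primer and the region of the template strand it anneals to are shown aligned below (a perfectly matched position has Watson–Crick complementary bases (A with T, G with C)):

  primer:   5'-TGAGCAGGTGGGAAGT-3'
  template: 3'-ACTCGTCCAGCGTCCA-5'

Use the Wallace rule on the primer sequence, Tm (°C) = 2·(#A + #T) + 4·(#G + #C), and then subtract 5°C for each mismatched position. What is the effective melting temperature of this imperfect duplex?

Primer base counts: A=4, T=3, G=8, C=1 → A+T=7, G+C=9
Perfect-match Tm = 2(7) + 4(9) = 14 + 36 = 50°C
Mismatches (positions where the bases are not complementary): 3 (at positions 10, 12, 14)
Effective Tm = 50 − 3×5 = 50 − 15 = 35°C

35°C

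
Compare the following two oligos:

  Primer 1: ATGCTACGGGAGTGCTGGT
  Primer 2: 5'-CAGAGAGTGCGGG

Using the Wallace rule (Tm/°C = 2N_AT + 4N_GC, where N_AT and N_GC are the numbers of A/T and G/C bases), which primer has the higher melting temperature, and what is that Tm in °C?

Primer 1: A+T=8, G+C=11 → Tm = 2(8)+4(11) = 60°C
Primer 2: A+T=4, G+C=9 → Tm = 2(4)+4(9) = 44°C
60°C vs 44°C → primer 1 is higher.

Primer 1, 60°C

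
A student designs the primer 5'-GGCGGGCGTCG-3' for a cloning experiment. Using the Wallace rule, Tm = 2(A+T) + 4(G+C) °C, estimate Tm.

Base counts: T=1, A=0, C=3, G=7
AT pairs contribute 1, GC pairs contribute 10.
Tm = 4·10 + 2·1 = 40 + 2 = 42°C

42°C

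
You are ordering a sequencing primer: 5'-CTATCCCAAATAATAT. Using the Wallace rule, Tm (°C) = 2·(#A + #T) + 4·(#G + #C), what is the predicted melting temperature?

Counting bases: G=0, C=4, T=5, A=7
A+T = 12, G+C = 4
Tm = 2×12 + 4×4 = 40°C

40°C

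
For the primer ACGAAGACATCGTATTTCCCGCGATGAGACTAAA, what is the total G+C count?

15

Base counts: G=7, A=12, C=8, T=7
Total G or C: 7 + 8 = 15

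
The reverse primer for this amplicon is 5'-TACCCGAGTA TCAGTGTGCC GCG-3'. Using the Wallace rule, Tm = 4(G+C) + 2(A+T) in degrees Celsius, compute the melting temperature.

74°C

Scanning the sequence gives G=7, A=4, T=5, C=7.
AT pairs contribute 9, GC pairs contribute 14.
Tm = 2×9 + 4×14 = 74°C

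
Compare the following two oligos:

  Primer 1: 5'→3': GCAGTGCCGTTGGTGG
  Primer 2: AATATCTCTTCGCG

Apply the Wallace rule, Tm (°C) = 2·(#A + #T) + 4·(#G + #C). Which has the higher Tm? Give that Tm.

Primer 1, 54°C

Primer 1: A+T=5, G+C=11 → Tm = 2(5)+4(11) = 54°C
Primer 2: A+T=8, G+C=6 → Tm = 2(8)+4(6) = 40°C
54°C vs 40°C → primer 1 is higher.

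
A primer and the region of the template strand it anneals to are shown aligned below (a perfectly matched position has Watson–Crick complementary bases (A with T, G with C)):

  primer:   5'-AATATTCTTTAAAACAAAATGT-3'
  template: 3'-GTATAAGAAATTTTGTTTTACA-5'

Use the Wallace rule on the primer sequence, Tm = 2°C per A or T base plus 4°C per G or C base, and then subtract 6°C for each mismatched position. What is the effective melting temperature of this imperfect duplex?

44°C

Primer base counts: A=11, T=8, G=1, C=2 → A+T=19, G+C=3
Perfect-match Tm = 2(19) + 4(3) = 38 + 12 = 50°C
Mismatches (positions where the bases are not complementary): 1 (at position 1)
Effective Tm = 50 − 1×6 = 50 − 6 = 44°C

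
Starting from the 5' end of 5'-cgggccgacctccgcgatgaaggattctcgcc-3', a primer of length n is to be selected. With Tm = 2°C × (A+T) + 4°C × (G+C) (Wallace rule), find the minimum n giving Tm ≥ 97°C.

First 29 bases: CGGGCCGACCTCCGCGATGAAGGATTCTC → Tm = 96°C (< 97°C)
First 30 bases: CGGGCCGACCTCCGCGATGAAGGATTCTCG → Tm = 100°C (≥ 97°C)
Since every base adds ≥2°C, Tm only increases with n, so the threshold is first crossed at n = 30.

n = 30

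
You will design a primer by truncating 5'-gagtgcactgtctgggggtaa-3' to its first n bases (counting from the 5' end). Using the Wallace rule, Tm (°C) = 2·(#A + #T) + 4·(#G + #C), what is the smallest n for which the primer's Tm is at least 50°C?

First 15 bases: GAGTGCACTGTCTGG → Tm = 48°C (< 50°C)
First 16 bases: GAGTGCACTGTCTGGG → Tm = 52°C (≥ 50°C)
Since every base adds ≥2°C, Tm only increases with n, so the threshold is first crossed at n = 16.

n = 16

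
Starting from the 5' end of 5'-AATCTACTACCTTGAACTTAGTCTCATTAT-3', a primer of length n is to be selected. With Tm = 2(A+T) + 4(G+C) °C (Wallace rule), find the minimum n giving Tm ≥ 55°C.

First 20 bases: AATCTACTACCTTGAACTTA → Tm = 52°C (< 55°C)
First 21 bases: AATCTACTACCTTGAACTTAG → Tm = 56°C (≥ 55°C)
Since every base adds ≥2°C, Tm only increases with n, so the threshold is first crossed at n = 21.

n = 21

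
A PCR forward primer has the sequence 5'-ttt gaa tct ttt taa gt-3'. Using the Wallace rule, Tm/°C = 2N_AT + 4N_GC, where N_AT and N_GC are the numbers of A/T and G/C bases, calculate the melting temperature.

Counting bases: T=10, C=1, A=4, G=2
So N_AT = 14 and N_GC = 3.
Tm = 2×14 + 4×3 = 40°C

40°C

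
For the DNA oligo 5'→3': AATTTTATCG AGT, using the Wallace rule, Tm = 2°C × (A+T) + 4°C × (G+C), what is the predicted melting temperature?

32°C

Base counts: C=1, A=4, T=6, G=2
AT pairs contribute 10, GC pairs contribute 3.
Tm = 4·3 + 2·10 = 12 + 20 = 32°C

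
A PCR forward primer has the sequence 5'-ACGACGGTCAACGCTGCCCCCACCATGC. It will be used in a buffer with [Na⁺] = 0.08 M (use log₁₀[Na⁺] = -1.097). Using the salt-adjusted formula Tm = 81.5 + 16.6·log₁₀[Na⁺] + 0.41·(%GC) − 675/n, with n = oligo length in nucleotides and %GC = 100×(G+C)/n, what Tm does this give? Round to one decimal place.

Length n = 28. Scanning the sequence gives C=13, A=6, G=6, T=3.
G+C = 19, so %GC = 19/28 × 100 = 67.857%
Salt term: 16.6 × (-1.097) = -18.21
GC term: 0.41 × 67.857 = 27.821; length term: −675/28 = −24.107
Tm = 81.5 + (-18.21) + 27.821 − 24.107 = 67.004 → 67.0°C

67.0°C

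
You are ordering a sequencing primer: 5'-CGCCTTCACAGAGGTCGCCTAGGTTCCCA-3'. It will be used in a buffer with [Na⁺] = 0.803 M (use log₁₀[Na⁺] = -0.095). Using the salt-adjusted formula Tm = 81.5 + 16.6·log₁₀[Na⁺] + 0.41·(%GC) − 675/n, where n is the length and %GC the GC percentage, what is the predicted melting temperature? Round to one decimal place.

Length n = 29. Counting bases: A=5, G=7, C=11, T=6
G+C = 18, so %GC = 18/29 × 100 = 62.069%
Salt term: 16.6 × (-0.095) = -1.577
GC term: 0.41 × 62.069 = 25.448; length term: −675/29 = −23.276
Tm = 81.5 + (-1.577) + 25.448 − 23.276 = 82.095 → 82.1°C

82.1°C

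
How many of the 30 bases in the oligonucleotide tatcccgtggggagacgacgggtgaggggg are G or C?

Counting bases: G=16, C=5, T=4, A=5
G+C = 16 + 5 = 21

21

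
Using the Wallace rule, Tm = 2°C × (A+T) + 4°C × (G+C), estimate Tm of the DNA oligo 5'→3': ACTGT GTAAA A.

Scanning the sequence gives C=1, G=2, A=5, T=3.
AT pairs contribute 8, GC pairs contribute 3.
Tm = 2×8 + 4×3 = 28°C

28°C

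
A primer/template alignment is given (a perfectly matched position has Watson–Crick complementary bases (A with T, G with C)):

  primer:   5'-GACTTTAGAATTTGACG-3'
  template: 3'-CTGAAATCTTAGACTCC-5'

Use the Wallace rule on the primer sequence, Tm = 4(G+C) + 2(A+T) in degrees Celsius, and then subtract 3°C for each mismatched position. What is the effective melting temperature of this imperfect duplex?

40°C

Primer base counts: A=5, T=6, G=4, C=2 → A+T=11, G+C=6
Perfect-match Tm = 2(11) + 4(6) = 22 + 24 = 46°C
Mismatches (positions where the bases are not complementary): 2 (at positions 12, 16)
Effective Tm = 46 − 2×3 = 46 − 6 = 40°C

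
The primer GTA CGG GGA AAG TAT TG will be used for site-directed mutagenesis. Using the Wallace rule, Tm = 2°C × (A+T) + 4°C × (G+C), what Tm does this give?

50°C

Counting bases: T=4, C=1, A=5, G=7
AT pairs contribute 9, GC pairs contribute 8.
Tm = 4·8 + 2·9 = 32 + 18 = 50°C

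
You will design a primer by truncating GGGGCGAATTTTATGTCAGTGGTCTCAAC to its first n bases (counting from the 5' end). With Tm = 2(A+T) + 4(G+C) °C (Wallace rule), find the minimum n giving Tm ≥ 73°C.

First 24 bases: GGGGCGAATTTTATGTCAGTGGTC → Tm = 72°C (< 73°C)
First 25 bases: GGGGCGAATTTTATGTCAGTGGTCT → Tm = 74°C (≥ 73°C)
Each additional base adds 2°C (A/T) or 4°C (G/C), so Tm is non-decreasing in n; n = 25 is the first length to reach 73°C.

n = 25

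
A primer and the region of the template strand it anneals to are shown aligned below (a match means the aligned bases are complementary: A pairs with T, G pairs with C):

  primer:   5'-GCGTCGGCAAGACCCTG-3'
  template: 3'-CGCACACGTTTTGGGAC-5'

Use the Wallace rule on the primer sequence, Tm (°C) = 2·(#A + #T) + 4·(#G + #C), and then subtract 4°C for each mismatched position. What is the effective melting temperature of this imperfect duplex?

46°C

Primer base counts: A=3, T=2, G=6, C=6 → A+T=5, G+C=12
Perfect-match Tm = 2(5) + 4(12) = 10 + 48 = 58°C
Mismatches (positions where the bases are not complementary): 3 (at positions 5, 6, 11)
Effective Tm = 58 − 3×4 = 58 − 12 = 46°C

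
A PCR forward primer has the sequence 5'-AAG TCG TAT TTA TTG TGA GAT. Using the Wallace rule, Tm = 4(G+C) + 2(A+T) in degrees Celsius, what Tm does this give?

Counting bases: C=1, T=9, G=5, A=6
So N_AT = 15 and N_GC = 6.
Tm = 2(15) + 4(6) = 30 + 24 = 54°C

54°C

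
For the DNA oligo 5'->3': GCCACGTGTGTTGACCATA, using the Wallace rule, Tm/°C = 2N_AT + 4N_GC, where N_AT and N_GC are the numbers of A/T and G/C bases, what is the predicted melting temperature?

Base counts: C=5, G=5, A=4, T=5
AT pairs contribute 9, GC pairs contribute 10.
Tm = 4·10 + 2·9 = 40 + 18 = 58°C

58°C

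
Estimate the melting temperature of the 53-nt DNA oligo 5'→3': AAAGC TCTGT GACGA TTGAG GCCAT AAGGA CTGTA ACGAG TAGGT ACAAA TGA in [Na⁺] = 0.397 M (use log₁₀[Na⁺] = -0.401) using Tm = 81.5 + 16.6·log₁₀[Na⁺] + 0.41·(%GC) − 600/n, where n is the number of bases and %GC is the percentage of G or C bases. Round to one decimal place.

Length n = 53. Counting bases: G=15, T=11, A=19, C=8
G+C = 23, so %GC = 23/53 × 100 = 43.396%
Salt term: 16.6 × (-0.401) = -6.657
GC term: 0.41 × 43.396 = 17.792; length term: −600/53 = −11.321
Tm = 81.5 + (-6.657) + 17.792 − 11.321 = 81.314 → 81.3°C

81.3°C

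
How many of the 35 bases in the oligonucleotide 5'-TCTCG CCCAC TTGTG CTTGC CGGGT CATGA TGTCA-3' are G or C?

20

Base counts: T=11, A=4, C=11, G=9
Total G or C: 9 + 11 = 20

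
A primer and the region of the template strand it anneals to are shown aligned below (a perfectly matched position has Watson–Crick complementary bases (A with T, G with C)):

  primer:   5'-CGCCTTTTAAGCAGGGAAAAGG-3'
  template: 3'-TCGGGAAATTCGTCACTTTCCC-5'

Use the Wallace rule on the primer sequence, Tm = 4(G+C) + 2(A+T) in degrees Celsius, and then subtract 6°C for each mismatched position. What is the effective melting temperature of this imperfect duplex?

Primer base counts: A=7, T=4, G=7, C=4 → A+T=11, G+C=11
Perfect-match Tm = 2(11) + 4(11) = 22 + 44 = 66°C
Mismatches (positions where the bases are not complementary): 4 (at positions 1, 5, 15, 20)
Effective Tm = 66 − 4×6 = 66 − 24 = 42°C

42°C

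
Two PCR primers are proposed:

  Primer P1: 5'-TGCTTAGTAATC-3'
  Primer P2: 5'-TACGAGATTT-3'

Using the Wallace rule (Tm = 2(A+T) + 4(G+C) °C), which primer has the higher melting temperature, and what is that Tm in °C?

Primer P1: A+T=8, G+C=4 → Tm = 2(8)+4(4) = 32°C
Primer P2: A+T=7, G+C=3 → Tm = 2(7)+4(3) = 26°C
32°C vs 26°C → primer P1 is higher.

Primer P1, 32°C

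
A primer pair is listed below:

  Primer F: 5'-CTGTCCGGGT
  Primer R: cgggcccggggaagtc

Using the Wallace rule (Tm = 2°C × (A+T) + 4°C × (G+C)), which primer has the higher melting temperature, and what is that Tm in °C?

Primer F: A+T=3, G+C=7 → Tm = 2(3)+4(7) = 34°C
Primer R: A+T=3, G+C=13 → Tm = 2(3)+4(13) = 58°C
34°C vs 58°C → primer R is higher.

Primer R, 58°C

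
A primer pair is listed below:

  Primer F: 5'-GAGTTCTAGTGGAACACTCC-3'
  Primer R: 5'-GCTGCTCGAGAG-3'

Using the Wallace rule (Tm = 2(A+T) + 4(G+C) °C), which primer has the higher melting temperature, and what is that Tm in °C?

Primer F: A+T=10, G+C=10 → Tm = 2(10)+4(10) = 60°C
Primer R: A+T=4, G+C=8 → Tm = 2(4)+4(8) = 40°C
60°C vs 40°C → primer F is higher.

Primer F, 60°C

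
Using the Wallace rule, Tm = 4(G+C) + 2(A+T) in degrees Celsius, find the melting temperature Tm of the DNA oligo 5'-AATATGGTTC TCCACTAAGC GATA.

Counting bases: A=8, G=4, T=7, C=5
A+T = 15, G+C = 9
Tm = 2(15) + 4(9) = 30 + 36 = 66°C

66°C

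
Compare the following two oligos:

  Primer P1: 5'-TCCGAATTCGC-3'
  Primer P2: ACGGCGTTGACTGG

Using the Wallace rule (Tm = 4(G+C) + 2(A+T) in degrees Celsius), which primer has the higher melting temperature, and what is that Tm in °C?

Primer P1: A+T=5, G+C=6 → Tm = 2(5)+4(6) = 34°C
Primer P2: A+T=5, G+C=9 → Tm = 2(5)+4(9) = 46°C
34°C vs 46°C → primer P2 is higher.

Primer P2, 46°C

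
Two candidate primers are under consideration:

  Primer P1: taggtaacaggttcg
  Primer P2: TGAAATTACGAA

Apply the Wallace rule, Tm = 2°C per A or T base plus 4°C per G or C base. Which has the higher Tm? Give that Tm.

Primer P1: A+T=8, G+C=7 → Tm = 2(8)+4(7) = 44°C
Primer P2: A+T=9, G+C=3 → Tm = 2(9)+4(3) = 30°C
44°C vs 30°C → primer P1 is higher.

Primer P1, 44°C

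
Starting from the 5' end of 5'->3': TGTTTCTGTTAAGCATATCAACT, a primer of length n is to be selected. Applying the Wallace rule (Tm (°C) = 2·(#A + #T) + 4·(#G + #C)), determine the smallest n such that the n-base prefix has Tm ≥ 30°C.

First 11 bases: TGTTTCTGTTA → Tm = 28°C (< 30°C)
First 12 bases: TGTTTCTGTTAA → Tm = 30°C (≥ 30°C)
Since every base adds ≥2°C, Tm only increases with n, so the threshold is first crossed at n = 12.

n = 12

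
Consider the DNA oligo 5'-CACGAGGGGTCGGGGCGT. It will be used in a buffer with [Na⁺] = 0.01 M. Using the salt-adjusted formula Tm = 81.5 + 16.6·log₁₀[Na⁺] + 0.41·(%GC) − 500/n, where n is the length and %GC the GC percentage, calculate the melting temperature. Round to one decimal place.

52.4°C

Length n = 18. Base counts: G=10, T=2, C=4, A=2
G+C = 14, so %GC = 14/18 × 100 = 77.778%
Salt term: 16.6 × (-2) = -33.2
GC term: 0.41 × 77.778 = 31.889; length term: −500/18 = −27.778
Tm = 81.5 + (-33.2) + 31.889 − 27.778 = 52.411 → 52.4°C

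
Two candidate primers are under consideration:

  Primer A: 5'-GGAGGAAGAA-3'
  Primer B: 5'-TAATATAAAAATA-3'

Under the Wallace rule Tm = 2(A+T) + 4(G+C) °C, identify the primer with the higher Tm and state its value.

Primer A, 30°C

Primer A: A+T=5, G+C=5 → Tm = 2(5)+4(5) = 30°C
Primer B: A+T=13, G+C=0 → Tm = 2(13)+4(0) = 26°C
30°C vs 26°C → primer A is higher.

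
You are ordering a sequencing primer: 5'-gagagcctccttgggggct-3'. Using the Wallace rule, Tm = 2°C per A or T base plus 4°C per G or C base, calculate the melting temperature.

Base counts: G=8, C=5, T=4, A=2
So N_AT = 6 and N_GC = 13.
Tm = 4·13 + 2·6 = 52 + 12 = 64°C

64°C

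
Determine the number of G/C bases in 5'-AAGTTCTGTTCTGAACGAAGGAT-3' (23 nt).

9

Scanning the sequence gives G=6, C=3, T=7, A=7.
Total G or C: 6 + 3 = 9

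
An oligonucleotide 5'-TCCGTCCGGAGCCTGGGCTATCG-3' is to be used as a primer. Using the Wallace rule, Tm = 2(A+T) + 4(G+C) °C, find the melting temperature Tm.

78°C

G=8, A=2, T=5, C=8
A+T = 7, G+C = 16
Tm = 2×7 + 4×16 = 78°C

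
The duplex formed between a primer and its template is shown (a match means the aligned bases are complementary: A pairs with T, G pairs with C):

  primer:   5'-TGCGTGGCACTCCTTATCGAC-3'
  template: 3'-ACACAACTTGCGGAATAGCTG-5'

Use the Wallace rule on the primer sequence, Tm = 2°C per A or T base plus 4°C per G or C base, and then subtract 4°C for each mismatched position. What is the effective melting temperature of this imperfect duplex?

50°C

Primer base counts: A=3, T=6, G=5, C=7 → A+T=9, G+C=12
Perfect-match Tm = 2(9) + 4(12) = 18 + 48 = 66°C
Mismatches (positions where the bases are not complementary): 4 (at positions 3, 6, 8, 11)
Effective Tm = 66 − 4×4 = 66 − 16 = 50°C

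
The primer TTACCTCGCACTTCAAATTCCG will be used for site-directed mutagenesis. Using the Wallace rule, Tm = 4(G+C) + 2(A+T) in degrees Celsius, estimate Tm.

64°C

Counting bases: A=5, C=8, T=7, G=2
A+T = 12, G+C = 10
Tm = 4·10 + 2·12 = 40 + 24 = 64°C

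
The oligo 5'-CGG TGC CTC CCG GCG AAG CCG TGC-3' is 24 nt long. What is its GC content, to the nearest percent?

79%

Base counts: A=2, T=3, C=10, G=9
G+C = 9 + 10 = 19 out of 24 bases
%GC = 19/24 × 100 = 79.17% ≈ 79%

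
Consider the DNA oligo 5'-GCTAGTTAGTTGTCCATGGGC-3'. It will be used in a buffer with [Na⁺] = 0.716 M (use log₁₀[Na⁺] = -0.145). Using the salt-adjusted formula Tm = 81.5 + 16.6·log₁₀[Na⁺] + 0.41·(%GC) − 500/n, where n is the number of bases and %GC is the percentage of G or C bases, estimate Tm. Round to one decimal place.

76.8°C

Length n = 21. Counting bases: G=7, C=4, T=7, A=3
G+C = 11, so %GC = 11/21 × 100 = 52.381%
Salt term: 16.6 × (-0.145) = -2.407
GC term: 0.41 × 52.381 = 21.476; length term: −500/21 = −23.81
Tm = 81.5 + (-2.407) + 21.476 − 23.81 = 76.759 → 76.8°C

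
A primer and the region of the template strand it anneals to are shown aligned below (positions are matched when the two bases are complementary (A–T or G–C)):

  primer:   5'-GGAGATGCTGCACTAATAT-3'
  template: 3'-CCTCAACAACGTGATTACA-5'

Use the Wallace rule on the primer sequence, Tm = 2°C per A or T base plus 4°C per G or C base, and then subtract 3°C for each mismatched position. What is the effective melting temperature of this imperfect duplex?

Primer base counts: A=6, T=5, G=5, C=3 → A+T=11, G+C=8
Perfect-match Tm = 2(11) + 4(8) = 22 + 32 = 54°C
Mismatches (positions where the bases are not complementary): 3 (at positions 5, 8, 18)
Effective Tm = 54 − 3×3 = 54 − 9 = 45°C

45°C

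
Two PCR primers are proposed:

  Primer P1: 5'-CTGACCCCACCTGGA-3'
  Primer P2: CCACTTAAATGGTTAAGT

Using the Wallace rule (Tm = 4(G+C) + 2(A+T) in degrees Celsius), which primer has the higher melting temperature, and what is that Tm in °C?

Primer P1, 50°C

Primer P1: A+T=5, G+C=10 → Tm = 2(5)+4(10) = 50°C
Primer P2: A+T=12, G+C=6 → Tm = 2(12)+4(6) = 48°C
50°C vs 48°C → primer P1 is higher.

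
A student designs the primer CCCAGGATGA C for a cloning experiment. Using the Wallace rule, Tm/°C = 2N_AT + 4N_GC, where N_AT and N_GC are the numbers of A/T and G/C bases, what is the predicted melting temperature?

36°C

G=3, A=3, T=1, C=4
A+T = 4, G+C = 7
Tm = 4·7 + 2·4 = 28 + 8 = 36°C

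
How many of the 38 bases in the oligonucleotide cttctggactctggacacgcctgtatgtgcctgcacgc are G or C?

23

T=10, A=5, C=13, G=10
Total G or C: 10 + 13 = 23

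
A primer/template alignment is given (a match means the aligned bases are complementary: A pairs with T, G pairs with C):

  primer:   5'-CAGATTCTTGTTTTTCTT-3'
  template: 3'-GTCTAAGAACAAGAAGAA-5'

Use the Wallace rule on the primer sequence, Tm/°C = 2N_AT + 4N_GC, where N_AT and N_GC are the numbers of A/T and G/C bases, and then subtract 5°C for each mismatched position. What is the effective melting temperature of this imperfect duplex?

41°C

Primer base counts: A=2, T=11, G=2, C=3 → A+T=13, G+C=5
Perfect-match Tm = 2(13) + 4(5) = 26 + 20 = 46°C
Mismatches (positions where the bases are not complementary): 1 (at position 13)
Effective Tm = 46 − 1×5 = 46 − 5 = 41°C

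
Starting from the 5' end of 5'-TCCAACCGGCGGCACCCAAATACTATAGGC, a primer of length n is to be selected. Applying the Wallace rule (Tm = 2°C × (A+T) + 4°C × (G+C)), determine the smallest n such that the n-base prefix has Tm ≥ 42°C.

First 11 bases: TCCAACCGGCG → Tm = 38°C (< 42°C)
First 12 bases: TCCAACCGGCGG → Tm = 42°C (≥ 42°C)
Since every base adds ≥2°C, Tm only increases with n, so the threshold is first crossed at n = 12.

n = 12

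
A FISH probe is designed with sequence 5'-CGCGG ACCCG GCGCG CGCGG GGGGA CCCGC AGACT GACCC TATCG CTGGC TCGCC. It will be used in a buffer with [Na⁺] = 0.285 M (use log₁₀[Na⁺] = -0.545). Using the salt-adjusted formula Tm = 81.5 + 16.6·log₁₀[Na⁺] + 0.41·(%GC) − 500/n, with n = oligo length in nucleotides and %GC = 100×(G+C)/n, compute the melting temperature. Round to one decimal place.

96.2°C

Length n = 55. Counting bases: A=6, G=21, T=5, C=23
G+C = 44, so %GC = 44/55 × 100 = 80%
Salt term: 16.6 × (-0.545) = -9.047
GC term: 0.41 × 80 = 32.8; length term: −500/55 = −9.091
Tm = 81.5 + (-9.047) + 32.8 − 9.091 = 96.162 → 96.2°C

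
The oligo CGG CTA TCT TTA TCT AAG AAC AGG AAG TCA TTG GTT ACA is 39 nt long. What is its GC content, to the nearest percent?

38%

G=8, A=12, T=12, C=7
G+C = 8 + 7 = 15 out of 39 bases
%GC = 15/39 × 100 = 38.46% ≈ 38%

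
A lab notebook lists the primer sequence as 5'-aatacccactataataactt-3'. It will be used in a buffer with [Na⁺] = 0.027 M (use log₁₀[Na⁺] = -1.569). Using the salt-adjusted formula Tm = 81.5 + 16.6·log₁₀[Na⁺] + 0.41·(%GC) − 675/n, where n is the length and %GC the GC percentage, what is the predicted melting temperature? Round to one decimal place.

Length n = 20. G=0, T=6, A=9, C=5
G+C = 5, so %GC = 5/20 × 100 = 25%
Salt term: 16.6 × (-1.569) = -26.045
GC term: 0.41 × 25 = 10.25; length term: −675/20 = −33.75
Tm = 81.5 + (-26.045) + 10.25 − 33.75 = 31.955 → 32.0°C

32.0°C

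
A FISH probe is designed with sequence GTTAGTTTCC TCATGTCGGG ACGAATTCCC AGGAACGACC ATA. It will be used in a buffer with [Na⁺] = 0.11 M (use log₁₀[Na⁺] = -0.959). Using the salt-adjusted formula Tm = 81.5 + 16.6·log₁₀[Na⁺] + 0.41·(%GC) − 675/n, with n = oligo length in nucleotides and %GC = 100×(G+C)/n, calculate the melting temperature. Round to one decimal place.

69.9°C

Length n = 43. Scanning the sequence gives C=11, T=11, A=11, G=10.
G+C = 21, so %GC = 21/43 × 100 = 48.837%
Salt term: 16.6 × (-0.959) = -15.919
GC term: 0.41 × 48.837 = 20.023; length term: −675/43 = −15.698
Tm = 81.5 + (-15.919) + 20.023 − 15.698 = 69.906 → 69.9°C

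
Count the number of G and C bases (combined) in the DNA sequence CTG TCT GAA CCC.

Counting bases: C=5, A=2, T=3, G=2
Total G or C: 2 + 5 = 7

7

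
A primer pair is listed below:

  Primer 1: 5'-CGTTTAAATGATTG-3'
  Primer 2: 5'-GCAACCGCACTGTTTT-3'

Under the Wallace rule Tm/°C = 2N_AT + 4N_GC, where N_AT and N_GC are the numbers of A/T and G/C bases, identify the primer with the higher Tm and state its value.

Primer 2, 48°C

Primer 1: A+T=10, G+C=4 → Tm = 2(10)+4(4) = 36°C
Primer 2: A+T=8, G+C=8 → Tm = 2(8)+4(8) = 48°C
36°C vs 48°C → primer 2 is higher.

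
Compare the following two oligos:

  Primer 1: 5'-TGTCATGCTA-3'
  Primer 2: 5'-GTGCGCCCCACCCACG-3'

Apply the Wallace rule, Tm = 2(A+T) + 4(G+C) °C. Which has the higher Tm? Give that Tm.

Primer 2, 58°C

Primer 1: A+T=6, G+C=4 → Tm = 2(6)+4(4) = 28°C
Primer 2: A+T=3, G+C=13 → Tm = 2(3)+4(13) = 58°C
28°C vs 58°C → primer 2 is higher.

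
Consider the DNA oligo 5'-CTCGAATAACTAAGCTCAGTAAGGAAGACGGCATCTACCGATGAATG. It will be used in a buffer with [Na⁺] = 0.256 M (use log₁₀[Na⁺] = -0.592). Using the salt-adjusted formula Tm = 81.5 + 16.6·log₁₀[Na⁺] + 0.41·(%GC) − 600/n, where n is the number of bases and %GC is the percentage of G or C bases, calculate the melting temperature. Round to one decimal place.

77.2°C

Length n = 47. Base counts: C=10, A=17, T=9, G=11
G+C = 21, so %GC = 21/47 × 100 = 44.681%
Salt term: 16.6 × (-0.592) = -9.827
GC term: 0.41 × 44.681 = 18.319; length term: −600/47 = −12.766
Tm = 81.5 + (-9.827) + 18.319 − 12.766 = 77.226 → 77.2°C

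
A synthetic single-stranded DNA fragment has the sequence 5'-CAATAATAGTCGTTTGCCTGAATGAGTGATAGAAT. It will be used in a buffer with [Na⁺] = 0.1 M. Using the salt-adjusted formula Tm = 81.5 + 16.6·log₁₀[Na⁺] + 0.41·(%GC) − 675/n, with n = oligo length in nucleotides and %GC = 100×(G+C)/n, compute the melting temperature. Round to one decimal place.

59.7°C

Length n = 35. C=4, T=11, G=8, A=12
G+C = 12, so %GC = 12/35 × 100 = 34.286%
Salt term: 16.6 × (-1) = -16.6
GC term: 0.41 × 34.286 = 14.057; length term: −675/35 = −19.286
Tm = 81.5 + (-16.6) + 14.057 − 19.286 = 59.671 → 59.7°C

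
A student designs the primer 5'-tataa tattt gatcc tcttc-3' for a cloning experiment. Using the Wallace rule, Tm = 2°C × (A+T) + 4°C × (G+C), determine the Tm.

T=10, A=5, G=1, C=4
So N_AT = 15 and N_GC = 5.
Tm = 4·5 + 2·15 = 20 + 30 = 50°C

50°C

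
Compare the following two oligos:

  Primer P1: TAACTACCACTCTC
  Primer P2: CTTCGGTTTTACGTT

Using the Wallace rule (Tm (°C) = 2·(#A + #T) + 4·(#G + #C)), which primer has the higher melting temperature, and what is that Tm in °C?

Primer P2, 42°C

Primer P1: A+T=8, G+C=6 → Tm = 2(8)+4(6) = 40°C
Primer P2: A+T=9, G+C=6 → Tm = 2(9)+4(6) = 42°C
40°C vs 42°C → primer P2 is higher.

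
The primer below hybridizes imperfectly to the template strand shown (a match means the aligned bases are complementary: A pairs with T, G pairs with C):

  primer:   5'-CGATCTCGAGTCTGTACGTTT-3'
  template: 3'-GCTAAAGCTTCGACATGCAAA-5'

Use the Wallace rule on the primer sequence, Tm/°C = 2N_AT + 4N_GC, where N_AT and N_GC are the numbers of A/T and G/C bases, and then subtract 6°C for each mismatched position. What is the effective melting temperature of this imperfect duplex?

44°C

Primer base counts: A=3, T=8, G=5, C=5 → A+T=11, G+C=10
Perfect-match Tm = 2(11) + 4(10) = 22 + 40 = 62°C
Mismatches (positions where the bases are not complementary): 3 (at positions 5, 10, 11)
Effective Tm = 62 − 3×6 = 62 − 18 = 44°C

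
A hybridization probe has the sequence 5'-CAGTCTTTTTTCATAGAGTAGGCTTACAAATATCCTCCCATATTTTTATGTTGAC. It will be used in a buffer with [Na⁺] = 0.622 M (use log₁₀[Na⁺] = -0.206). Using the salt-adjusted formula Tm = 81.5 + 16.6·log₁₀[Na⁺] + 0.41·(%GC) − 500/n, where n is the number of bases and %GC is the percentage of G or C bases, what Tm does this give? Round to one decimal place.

Length n = 55. Scanning the sequence gives C=11, A=14, T=23, G=7.
G+C = 18, so %GC = 18/55 × 100 = 32.727%
Salt term: 16.6 × (-0.206) = -3.42
GC term: 0.41 × 32.727 = 13.418; length term: −500/55 = −9.091
Tm = 81.5 + (-3.42) + 13.418 − 9.091 = 82.407 → 82.4°C

82.4°C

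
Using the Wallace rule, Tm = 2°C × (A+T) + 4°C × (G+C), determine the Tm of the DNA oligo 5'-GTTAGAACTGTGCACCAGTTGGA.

68°C

Counting bases: A=6, G=7, C=4, T=6
A+T = 12, G+C = 11
Tm = 2(12) + 4(11) = 24 + 44 = 68°C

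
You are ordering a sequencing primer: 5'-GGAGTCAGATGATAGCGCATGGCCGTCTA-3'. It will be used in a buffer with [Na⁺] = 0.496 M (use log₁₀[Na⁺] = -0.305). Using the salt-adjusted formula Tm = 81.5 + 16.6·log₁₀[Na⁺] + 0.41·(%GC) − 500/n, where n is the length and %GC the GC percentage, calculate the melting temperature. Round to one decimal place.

Length n = 29. Base counts: C=6, T=6, G=10, A=7
G+C = 16, so %GC = 16/29 × 100 = 55.172%
Salt term: 16.6 × (-0.305) = -5.063
GC term: 0.41 × 55.172 = 22.621; length term: −500/29 = −17.241
Tm = 81.5 + (-5.063) + 22.621 − 17.241 = 81.817 → 81.8°C

81.8°C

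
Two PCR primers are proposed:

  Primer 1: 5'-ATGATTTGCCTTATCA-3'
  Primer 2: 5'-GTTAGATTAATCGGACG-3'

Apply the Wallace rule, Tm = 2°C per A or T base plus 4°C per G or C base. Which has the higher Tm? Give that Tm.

Primer 1: A+T=11, G+C=5 → Tm = 2(11)+4(5) = 42°C
Primer 2: A+T=10, G+C=7 → Tm = 2(10)+4(7) = 48°C
42°C vs 48°C → primer 2 is higher.

Primer 2, 48°C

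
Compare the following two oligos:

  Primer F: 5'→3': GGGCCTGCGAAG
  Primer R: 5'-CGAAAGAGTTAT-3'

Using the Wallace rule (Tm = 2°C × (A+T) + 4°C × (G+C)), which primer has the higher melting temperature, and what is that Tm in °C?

Primer F, 42°C

Primer F: A+T=3, G+C=9 → Tm = 2(3)+4(9) = 42°C
Primer R: A+T=8, G+C=4 → Tm = 2(8)+4(4) = 32°C
42°C vs 32°C → primer F is higher.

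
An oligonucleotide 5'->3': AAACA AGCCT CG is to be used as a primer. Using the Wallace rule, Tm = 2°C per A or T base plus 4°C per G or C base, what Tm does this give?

36°C

Scanning the sequence gives T=1, G=2, C=4, A=5.
A+T = 6, G+C = 6
Tm = 2(6) + 4(6) = 12 + 24 = 36°C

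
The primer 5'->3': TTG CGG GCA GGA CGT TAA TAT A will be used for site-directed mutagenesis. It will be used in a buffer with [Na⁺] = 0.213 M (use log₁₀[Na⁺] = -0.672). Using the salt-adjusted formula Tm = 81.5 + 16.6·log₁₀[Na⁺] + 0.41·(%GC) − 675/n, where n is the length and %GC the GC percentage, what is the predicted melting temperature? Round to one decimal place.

58.3°C

Length n = 22. Scanning the sequence gives A=6, G=7, T=6, C=3.
G+C = 10, so %GC = 10/22 × 100 = 45.455%
Salt term: 16.6 × (-0.672) = -11.155
GC term: 0.41 × 45.455 = 18.637; length term: −675/22 = −30.682
Tm = 81.5 + (-11.155) + 18.637 − 30.682 = 58.3 → 58.3°C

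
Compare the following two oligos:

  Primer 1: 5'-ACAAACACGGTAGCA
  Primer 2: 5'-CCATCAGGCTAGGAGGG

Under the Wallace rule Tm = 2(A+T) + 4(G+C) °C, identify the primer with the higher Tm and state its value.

Primer 1: A+T=8, G+C=7 → Tm = 2(8)+4(7) = 44°C
Primer 2: A+T=6, G+C=11 → Tm = 2(6)+4(11) = 56°C
44°C vs 56°C → primer 2 is higher.

Primer 2, 56°C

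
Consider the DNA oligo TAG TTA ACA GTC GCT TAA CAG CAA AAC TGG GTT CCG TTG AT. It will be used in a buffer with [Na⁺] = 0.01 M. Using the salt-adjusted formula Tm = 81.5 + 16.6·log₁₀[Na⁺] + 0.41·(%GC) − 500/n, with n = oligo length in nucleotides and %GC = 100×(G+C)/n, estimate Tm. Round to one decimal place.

Length n = 41. Scanning the sequence gives A=12, G=9, T=12, C=8.
G+C = 17, so %GC = 17/41 × 100 = 41.463%
Salt term: 16.6 × (-2) = -33.2
GC term: 0.41 × 41.463 = 17; length term: −500/41 = −12.195
Tm = 81.5 + (-33.2) + 17 − 12.195 = 53.105 → 53.1°C

53.1°C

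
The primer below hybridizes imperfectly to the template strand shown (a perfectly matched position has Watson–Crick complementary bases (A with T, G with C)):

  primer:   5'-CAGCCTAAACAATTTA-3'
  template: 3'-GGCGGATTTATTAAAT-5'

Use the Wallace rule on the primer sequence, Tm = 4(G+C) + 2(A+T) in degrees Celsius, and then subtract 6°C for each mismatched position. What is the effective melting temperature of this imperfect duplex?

Primer base counts: A=7, T=4, G=1, C=4 → A+T=11, G+C=5
Perfect-match Tm = 2(11) + 4(5) = 22 + 20 = 42°C
Mismatches (positions where the bases are not complementary): 2 (at positions 2, 10)
Effective Tm = 42 − 2×6 = 42 − 12 = 30°C

30°C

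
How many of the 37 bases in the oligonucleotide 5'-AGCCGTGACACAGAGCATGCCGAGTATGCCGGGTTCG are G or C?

Scanning the sequence gives C=10, T=6, A=8, G=13.
G+C = 13 + 10 = 23

23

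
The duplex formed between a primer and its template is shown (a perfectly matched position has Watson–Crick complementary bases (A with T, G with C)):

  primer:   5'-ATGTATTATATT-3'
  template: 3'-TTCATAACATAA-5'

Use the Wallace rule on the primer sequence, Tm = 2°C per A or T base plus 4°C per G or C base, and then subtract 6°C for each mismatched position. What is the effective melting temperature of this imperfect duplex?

Primer base counts: A=4, T=7, G=1, C=0 → A+T=11, G+C=1
Perfect-match Tm = 2(11) + 4(1) = 22 + 4 = 26°C
Mismatches (positions where the bases are not complementary): 2 (at positions 2, 8)
Effective Tm = 26 − 2×6 = 26 − 12 = 14°C

14°C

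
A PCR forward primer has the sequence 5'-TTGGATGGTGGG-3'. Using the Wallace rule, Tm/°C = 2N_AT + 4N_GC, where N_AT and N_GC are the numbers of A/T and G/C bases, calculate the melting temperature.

38°C

Counting bases: A=1, G=7, T=4, C=0
AT pairs contribute 5, GC pairs contribute 7.
Tm = 2×5 + 4×7 = 38°C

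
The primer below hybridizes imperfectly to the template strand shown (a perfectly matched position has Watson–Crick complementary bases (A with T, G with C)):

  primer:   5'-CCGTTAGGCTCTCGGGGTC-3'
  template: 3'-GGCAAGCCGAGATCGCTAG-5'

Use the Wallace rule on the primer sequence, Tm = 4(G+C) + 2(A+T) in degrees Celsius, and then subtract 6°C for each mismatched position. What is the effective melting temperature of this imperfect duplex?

40°C

Primer base counts: A=1, T=5, G=7, C=6 → A+T=6, G+C=13
Perfect-match Tm = 2(6) + 4(13) = 12 + 52 = 64°C
Mismatches (positions where the bases are not complementary): 4 (at positions 6, 13, 15, 17)
Effective Tm = 64 − 4×6 = 64 − 24 = 40°C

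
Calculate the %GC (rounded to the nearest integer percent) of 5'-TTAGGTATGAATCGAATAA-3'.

Scanning the sequence gives C=1, A=8, T=6, G=4.
G+C = 4 + 1 = 5 out of 19 bases
%GC = 5/19 × 100 = 26.32% ≈ 26%

26%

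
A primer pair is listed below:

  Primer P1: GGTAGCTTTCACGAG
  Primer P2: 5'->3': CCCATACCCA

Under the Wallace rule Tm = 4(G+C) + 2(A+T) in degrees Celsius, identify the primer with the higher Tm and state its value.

Primer P1: A+T=7, G+C=8 → Tm = 2(7)+4(8) = 46°C
Primer P2: A+T=4, G+C=6 → Tm = 2(4)+4(6) = 32°C
46°C vs 32°C → primer P1 is higher.

Primer P1, 46°C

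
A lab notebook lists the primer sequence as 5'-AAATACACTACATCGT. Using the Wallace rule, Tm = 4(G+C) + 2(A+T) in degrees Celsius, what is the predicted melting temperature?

42°C

Base counts: T=4, A=7, G=1, C=4
So N_AT = 11 and N_GC = 5.
Tm = 4·5 + 2·11 = 20 + 22 = 42°C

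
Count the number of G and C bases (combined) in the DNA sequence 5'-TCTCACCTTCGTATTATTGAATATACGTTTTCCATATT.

Scanning the sequence gives A=9, C=8, G=3, T=18.
Total G or C: 3 + 8 = 11

11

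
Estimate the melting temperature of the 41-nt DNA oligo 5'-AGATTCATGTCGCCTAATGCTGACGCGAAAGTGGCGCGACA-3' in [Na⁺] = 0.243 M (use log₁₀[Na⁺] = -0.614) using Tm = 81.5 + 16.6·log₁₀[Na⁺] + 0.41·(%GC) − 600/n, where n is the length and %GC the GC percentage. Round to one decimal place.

78.7°C

Length n = 41. G=12, T=8, C=10, A=11
G+C = 22, so %GC = 22/41 × 100 = 53.659%
Salt term: 16.6 × (-0.614) = -10.192
GC term: 0.41 × 53.659 = 22; length term: −600/41 = −14.634
Tm = 81.5 + (-10.192) + 22 − 14.634 = 78.674 → 78.7°C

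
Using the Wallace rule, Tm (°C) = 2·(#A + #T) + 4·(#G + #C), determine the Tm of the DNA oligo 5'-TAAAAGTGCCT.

30°C

Base counts: G=2, C=2, A=4, T=3
So N_AT = 7 and N_GC = 4.
Tm = 4·4 + 2·7 = 16 + 14 = 30°C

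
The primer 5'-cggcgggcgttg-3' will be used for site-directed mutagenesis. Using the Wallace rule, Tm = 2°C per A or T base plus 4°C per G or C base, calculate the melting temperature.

Scanning the sequence gives C=3, A=0, T=2, G=7.
So N_AT = 2 and N_GC = 10.
Tm = 2(2) + 4(10) = 4 + 40 = 44°C

44°C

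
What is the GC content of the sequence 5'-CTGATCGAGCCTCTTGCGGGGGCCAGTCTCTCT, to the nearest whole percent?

64%

Scanning the sequence gives T=9, C=11, A=3, G=10.
G+C = 10 + 11 = 21 out of 33 bases
%GC = 21/33 × 100 = 63.64% ≈ 64%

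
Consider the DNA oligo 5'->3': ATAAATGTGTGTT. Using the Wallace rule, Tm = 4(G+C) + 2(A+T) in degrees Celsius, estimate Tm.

32°C

Base counts: A=4, T=6, C=0, G=3
AT pairs contribute 10, GC pairs contribute 3.
Tm = 2×10 + 4×3 = 32°C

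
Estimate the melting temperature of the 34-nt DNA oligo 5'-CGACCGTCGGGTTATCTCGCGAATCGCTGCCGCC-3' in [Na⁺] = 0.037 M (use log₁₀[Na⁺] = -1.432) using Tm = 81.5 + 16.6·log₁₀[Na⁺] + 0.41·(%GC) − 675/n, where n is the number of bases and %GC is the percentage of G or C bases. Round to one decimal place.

65.6°C

Length n = 34. Scanning the sequence gives G=10, T=7, A=4, C=13.
G+C = 23, so %GC = 23/34 × 100 = 67.647%
Salt term: 16.6 × (-1.432) = -23.771
GC term: 0.41 × 67.647 = 27.735; length term: −675/34 = −19.853
Tm = 81.5 + (-23.771) + 27.735 − 19.853 = 65.611 → 65.6°C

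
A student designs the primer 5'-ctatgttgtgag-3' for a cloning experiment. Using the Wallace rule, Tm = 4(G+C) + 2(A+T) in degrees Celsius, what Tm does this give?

Counting bases: A=2, C=1, G=4, T=5
AT pairs contribute 7, GC pairs contribute 5.
Tm = 2×7 + 4×5 = 34°C

34°C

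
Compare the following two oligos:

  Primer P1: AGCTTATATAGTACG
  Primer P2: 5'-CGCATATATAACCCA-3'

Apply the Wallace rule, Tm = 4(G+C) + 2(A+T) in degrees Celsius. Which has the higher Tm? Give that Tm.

Primer P1: A+T=10, G+C=5 → Tm = 2(10)+4(5) = 40°C
Primer P2: A+T=9, G+C=6 → Tm = 2(9)+4(6) = 42°C
40°C vs 42°C → primer P2 is higher.

Primer P2, 42°C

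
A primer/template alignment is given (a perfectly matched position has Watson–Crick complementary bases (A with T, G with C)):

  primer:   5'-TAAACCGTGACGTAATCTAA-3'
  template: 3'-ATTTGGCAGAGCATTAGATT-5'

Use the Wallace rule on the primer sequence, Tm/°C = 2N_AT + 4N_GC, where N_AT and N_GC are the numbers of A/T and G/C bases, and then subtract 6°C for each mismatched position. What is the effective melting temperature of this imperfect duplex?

42°C

Primer base counts: A=8, T=5, G=3, C=4 → A+T=13, G+C=7
Perfect-match Tm = 2(13) + 4(7) = 26 + 28 = 54°C
Mismatches (positions where the bases are not complementary): 2 (at positions 9, 10)
Effective Tm = 54 − 2×6 = 54 − 12 = 42°C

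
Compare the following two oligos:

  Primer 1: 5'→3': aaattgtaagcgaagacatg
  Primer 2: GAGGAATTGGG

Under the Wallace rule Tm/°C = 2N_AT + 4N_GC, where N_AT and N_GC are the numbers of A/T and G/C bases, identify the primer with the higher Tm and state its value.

Primer 1, 54°C

Primer 1: A+T=13, G+C=7 → Tm = 2(13)+4(7) = 54°C
Primer 2: A+T=5, G+C=6 → Tm = 2(5)+4(6) = 34°C
54°C vs 34°C → primer 1 is higher.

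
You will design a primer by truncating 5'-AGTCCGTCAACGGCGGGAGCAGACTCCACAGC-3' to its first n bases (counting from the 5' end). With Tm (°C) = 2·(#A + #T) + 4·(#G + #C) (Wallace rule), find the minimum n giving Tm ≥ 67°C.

n = 20

First 19 bases: AGTCCGTCAACGGCGGGAG → Tm = 64°C (< 67°C)
First 20 bases: AGTCCGTCAACGGCGGGAGC → Tm = 68°C (≥ 67°C)
Since every base adds ≥2°C, Tm only increases with n, so the threshold is first crossed at n = 20.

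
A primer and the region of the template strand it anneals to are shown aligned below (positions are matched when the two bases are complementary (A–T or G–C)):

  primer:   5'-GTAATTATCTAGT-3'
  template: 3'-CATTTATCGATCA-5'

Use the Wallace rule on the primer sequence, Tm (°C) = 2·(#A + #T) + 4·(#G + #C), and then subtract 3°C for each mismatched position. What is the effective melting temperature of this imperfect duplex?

Primer base counts: A=4, T=6, G=2, C=1 → A+T=10, G+C=3
Perfect-match Tm = 2(10) + 4(3) = 20 + 12 = 32°C
Mismatches (positions where the bases are not complementary): 2 (at positions 5, 8)
Effective Tm = 32 − 2×3 = 32 − 6 = 26°C

26°C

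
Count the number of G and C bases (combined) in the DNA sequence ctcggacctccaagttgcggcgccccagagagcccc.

A=6, T=4, G=10, C=16
G+C = 10 + 16 = 26

26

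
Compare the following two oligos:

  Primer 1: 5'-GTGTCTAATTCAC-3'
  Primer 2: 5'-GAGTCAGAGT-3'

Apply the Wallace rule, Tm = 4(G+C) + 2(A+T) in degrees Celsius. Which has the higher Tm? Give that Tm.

Primer 1: A+T=8, G+C=5 → Tm = 2(8)+4(5) = 36°C
Primer 2: A+T=5, G+C=5 → Tm = 2(5)+4(5) = 30°C
36°C vs 30°C → primer 1 is higher.

Primer 1, 36°C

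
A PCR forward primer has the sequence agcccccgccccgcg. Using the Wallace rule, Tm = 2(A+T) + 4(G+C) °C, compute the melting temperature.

58°C

Base counts: T=0, G=4, A=1, C=10
A+T = 1, G+C = 14
Tm = 2×1 + 4×14 = 58°C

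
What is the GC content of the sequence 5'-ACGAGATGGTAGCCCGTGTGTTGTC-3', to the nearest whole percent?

A=4, G=9, T=7, C=5
G+C = 9 + 5 = 14 out of 25 bases
%GC = 14/25 × 100 = 56% ≈ 56%

56%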